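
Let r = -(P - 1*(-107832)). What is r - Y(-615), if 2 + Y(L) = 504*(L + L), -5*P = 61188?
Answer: 2621638/5 ≈ 5.2433e+5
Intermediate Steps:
P = -61188/5 (P = -1/5*61188 = -61188/5 ≈ -12238.)
Y(L) = -2 + 1008*L (Y(L) = -2 + 504*(L + L) = -2 + 504*(2*L) = -2 + 1008*L)
r = -477972/5 (r = -(-61188/5 - 1*(-107832)) = -(-61188/5 + 107832) = -1*477972/5 = -477972/5 ≈ -95594.)
r - Y(-615) = -477972/5 - (-2 + 1008*(-615)) = -477972/5 - (-2 - 619920) = -477972/5 - 1*(-619922) = -477972/5 + 619922 = 2621638/5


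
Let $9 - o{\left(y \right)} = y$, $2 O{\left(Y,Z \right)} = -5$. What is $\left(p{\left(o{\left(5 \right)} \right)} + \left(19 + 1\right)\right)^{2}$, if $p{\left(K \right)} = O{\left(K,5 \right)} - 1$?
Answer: $\frac{1089}{4} \approx 272.25$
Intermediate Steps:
$O{\left(Y,Z \right)} = - \frac{5}{2}$ ($O{\left(Y,Z \right)} = \frac{1}{2} \left(-5\right) = - \frac{5}{2}$)
$o{\left(y \right)} = 9 - y$
$p{\left(K \right)} = - \frac{7}{2}$ ($p{\left(K \right)} = - \frac{5}{2} - 1 = - \frac{7}{2}$)
$\left(p{\left(o{\left(5 \right)} \right)} + \left(19 + 1\right)\right)^{2} = \left(- \frac{7}{2} + \left(19 + 1\right)\right)^{2} = \left(- \frac{7}{2} + 20\right)^{2} = \left(\frac{33}{2}\right)^{2} = \frac{1089}{4}$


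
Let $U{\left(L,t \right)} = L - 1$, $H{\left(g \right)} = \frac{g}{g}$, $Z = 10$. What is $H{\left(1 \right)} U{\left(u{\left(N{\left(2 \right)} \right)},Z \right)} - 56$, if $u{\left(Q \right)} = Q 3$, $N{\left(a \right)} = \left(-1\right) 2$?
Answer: $-63$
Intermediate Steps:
$N{\left(a \right)} = -2$
$H{\left(g \right)} = 1$
$u{\left(Q \right)} = 3 Q$
$U{\left(L,t \right)} = -1 + L$ ($U{\left(L,t \right)} = L - 1 = -1 + L$)
$H{\left(1 \right)} U{\left(u{\left(N{\left(2 \right)} \right)},Z \right)} - 56 = 1 \left(-1 + 3 \left(-2\right)\right) - 56 = 1 \left(-1 - 6\right) - 56 = 1 \left(-7\right) - 56 = -7 - 56 = -63$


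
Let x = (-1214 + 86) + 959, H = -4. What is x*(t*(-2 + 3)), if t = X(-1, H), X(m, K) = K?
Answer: 676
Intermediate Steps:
x = -169 (x = -1128 + 959 = -169)
t = -4
x*(t*(-2 + 3)) = -(-676)*(-2 + 3) = -(-676) = -169*(-4) = 676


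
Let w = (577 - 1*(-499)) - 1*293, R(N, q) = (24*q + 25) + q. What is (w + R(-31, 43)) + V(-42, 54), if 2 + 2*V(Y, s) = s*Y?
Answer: 748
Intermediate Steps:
V(Y, s) = -1 + Y*s/2 (V(Y, s) = -1 + (s*Y)/2 = -1 + (Y*s)/2 = -1 + Y*s/2)
R(N, q) = 25 + 25*q (R(N, q) = (25 + 24*q) + q = 25 + 25*q)
w = 783 (w = (577 + 499) - 293 = 1076 - 293 = 783)
(w + R(-31, 43)) + V(-42, 54) = (783 + (25 + 25*43)) + (-1 + (½)*(-42)*54) = (783 + (25 + 1075)) + (-1 - 1134) = (783 + 1100) - 1135 = 1883 - 1135 = 748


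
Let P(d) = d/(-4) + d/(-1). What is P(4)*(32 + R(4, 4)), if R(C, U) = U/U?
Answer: -165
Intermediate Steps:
P(d) = -5*d/4 (P(d) = d*(-¼) + d*(-1) = -d/4 - d = -5*d/4)
R(C, U) = 1
P(4)*(32 + R(4, 4)) = (-5/4*4)*(32 + 1) = -5*33 = -165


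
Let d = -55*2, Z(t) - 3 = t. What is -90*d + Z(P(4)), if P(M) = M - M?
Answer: 9903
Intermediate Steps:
P(M) = 0
Z(t) = 3 + t
d = -110
-90*d + Z(P(4)) = -90*(-110) + (3 + 0) = 9900 + 3 = 9903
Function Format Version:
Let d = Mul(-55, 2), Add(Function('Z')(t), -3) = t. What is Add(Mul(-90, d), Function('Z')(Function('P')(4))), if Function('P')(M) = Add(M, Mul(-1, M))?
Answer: 9903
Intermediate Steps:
Function('P')(M) = 0
Function('Z')(t) = Add(3, t)
d = -110
Add(Mul(-90, d), Function('Z')(Function('P')(4))) = Add(Mul(-90, -110), Add(3, 0)) = Add(9900, 3) = 9903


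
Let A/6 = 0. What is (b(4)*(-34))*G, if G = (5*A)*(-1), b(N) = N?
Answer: 0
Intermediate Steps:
A = 0 (A = 6*0 = 0)
G = 0 (G = (5*0)*(-1) = 0*(-1) = 0)
(b(4)*(-34))*G = (4*(-34))*0 = -136*0 = 0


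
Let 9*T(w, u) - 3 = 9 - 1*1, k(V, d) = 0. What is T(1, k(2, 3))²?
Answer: 121/81 ≈ 1.4938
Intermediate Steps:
T(w, u) = 11/9 (T(w, u) = ⅓ + (9 - 1*1)/9 = ⅓ + (9 - 1)/9 = ⅓ + (⅑)*8 = ⅓ + 8/9 = 11/9)
T(1, k(2, 3))² = (11/9)² = 121/81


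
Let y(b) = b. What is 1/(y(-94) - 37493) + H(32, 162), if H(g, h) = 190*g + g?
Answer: 229731743/37587 ≈ 6112.0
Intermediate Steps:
H(g, h) = 191*g
1/(y(-94) - 37493) + H(32, 162) = 1/(-94 - 37493) + 191*32 = 1/(-37587) + 6112 = -1/37587 + 6112 = 229731743/37587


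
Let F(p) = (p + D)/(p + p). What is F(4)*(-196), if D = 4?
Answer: -196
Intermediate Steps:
F(p) = (4 + p)/(2*p) (F(p) = (p + 4)/(p + p) = (4 + p)/((2*p)) = (4 + p)*(1/(2*p)) = (4 + p)/(2*p))
F(4)*(-196) = ((1/2)*(4 + 4)/4)*(-196) = ((1/2)*(1/4)*8)*(-196) = 1*(-196) = -196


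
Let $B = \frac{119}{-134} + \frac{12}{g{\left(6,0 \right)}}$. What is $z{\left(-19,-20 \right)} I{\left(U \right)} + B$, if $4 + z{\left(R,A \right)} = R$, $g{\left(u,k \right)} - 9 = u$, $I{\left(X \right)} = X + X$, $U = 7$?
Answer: $- \frac{215799}{670} \approx -322.09$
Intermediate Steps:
$I{\left(X \right)} = 2 X$
$g{\left(u,k \right)} = 9 + u$
$z{\left(R,A \right)} = -4 + R$
$B = - \frac{59}{670}$ ($B = \frac{119}{-134} + \frac{12}{9 + 6} = 119 \left(- \frac{1}{134}\right) + \frac{12}{15} = - \frac{119}{134} + 12 \cdot \frac{1}{15} = - \frac{119}{134} + \frac{4}{5} = - \frac{59}{670} \approx -0.08806$)
$z{\left(-19,-20 \right)} I{\left(U \right)} + B = \left(-4 - 19\right) 2 \cdot 7 - \frac{59}{670} = \left(-23\right) 14 - \frac{59}{670} = -322 - \frac{59}{670} = - \frac{215799}{670}$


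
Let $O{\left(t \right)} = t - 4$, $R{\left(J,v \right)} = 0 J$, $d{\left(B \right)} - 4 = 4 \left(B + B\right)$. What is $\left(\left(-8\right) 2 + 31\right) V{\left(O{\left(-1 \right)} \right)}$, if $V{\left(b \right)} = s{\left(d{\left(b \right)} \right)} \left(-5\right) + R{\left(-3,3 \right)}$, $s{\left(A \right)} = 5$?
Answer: $-375$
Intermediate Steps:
$d{\left(B \right)} = 4 + 8 B$ ($d{\left(B \right)} = 4 + 4 \left(B + B\right) = 4 + 4 \cdot 2 B = 4 + 8 B$)
$R{\left(J,v \right)} = 0$
$O{\left(t \right)} = -4 + t$
$V{\left(b \right)} = -25$ ($V{\left(b \right)} = 5 \left(-5\right) + 0 = -25 + 0 = -25$)
$\left(\left(-8\right) 2 + 31\right) V{\left(O{\left(-1 \right)} \right)} = \left(\left(-8\right) 2 + 31\right) \left(-25\right) = \left(-16 + 31\right) \left(-25\right) = 15 \left(-25\right) = -375$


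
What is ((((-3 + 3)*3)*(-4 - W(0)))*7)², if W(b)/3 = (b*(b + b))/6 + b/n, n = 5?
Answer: 0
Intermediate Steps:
W(b) = b² + 3*b/5 (W(b) = 3*((b*(b + b))/6 + b/5) = 3*((b*(2*b))*(⅙) + b*(⅕)) = 3*((2*b²)*(⅙) + b/5) = 3*(b²/3 + b/5) = b² + 3*b/5)
((((-3 + 3)*3)*(-4 - W(0)))*7)² = ((((-3 + 3)*3)*(-4 - 0*(3 + 5*0)/5))*7)² = (((0*3)*(-4 - 0*(3 + 0)/5))*7)² = ((0*(-4 - 0*3/5))*7)² = ((0*(-4 - 1*0))*7)² = ((0*(-4 + 0))*7)² = ((0*(-4))*7)² = (0*7)² = 0² = 0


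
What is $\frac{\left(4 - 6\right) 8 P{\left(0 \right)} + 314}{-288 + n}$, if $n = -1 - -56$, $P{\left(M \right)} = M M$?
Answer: $- \frac{314}{233} \approx -1.3476$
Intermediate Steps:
$P{\left(M \right)} = M^{2}$
$n = 55$ ($n = -1 + 56 = 55$)
$\frac{\left(4 - 6\right) 8 P{\left(0 \right)} + 314}{-288 + n} = \frac{\left(4 - 6\right) 8 \cdot 0^{2} + 314}{-288 + 55} = \frac{\left(4 - 6\right) 8 \cdot 0 + 314}{-233} = \left(\left(-2\right) 8 \cdot 0 + 314\right) \left(- \frac{1}{233}\right) = \left(\left(-16\right) 0 + 314\right) \left(- \frac{1}{233}\right) = \left(0 + 314\right) \left(- \frac{1}{233}\right) = 314 \left(- \frac{1}{233}\right) = - \frac{314}{233}$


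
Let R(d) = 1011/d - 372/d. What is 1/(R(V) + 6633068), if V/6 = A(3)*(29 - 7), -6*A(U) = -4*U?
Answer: 88/583710197 ≈ 1.5076e-7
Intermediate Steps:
A(U) = 2*U/3 (A(U) = -(-2)*U/3 = 2*U/3)
V = 264 (V = 6*(((⅔)*3)*(29 - 7)) = 6*(2*22) = 6*44 = 264)
R(d) = 639/d
1/(R(V) + 6633068) = 1/(639/264 + 6633068) = 1/(639*(1/264) + 6633068) = 1/(213/88 + 6633068) = 1/(583710197/88) = 88/583710197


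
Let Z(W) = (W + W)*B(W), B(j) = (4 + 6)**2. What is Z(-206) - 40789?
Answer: -81989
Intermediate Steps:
B(j) = 100 (B(j) = 10**2 = 100)
Z(W) = 200*W (Z(W) = (W + W)*100 = (2*W)*100 = 200*W)
Z(-206) - 40789 = 200*(-206) - 40789 = -41200 - 40789 = -81989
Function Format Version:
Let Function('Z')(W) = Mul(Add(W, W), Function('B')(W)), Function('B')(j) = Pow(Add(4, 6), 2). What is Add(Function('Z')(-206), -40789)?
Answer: -81989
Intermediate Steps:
Function('B')(j) = 100 (Function('B')(j) = Pow(10, 2) = 100)
Function('Z')(W) = Mul(200, W) (Function('Z')(W) = Mul(Add(W, W), 100) = Mul(Mul(2, W), 100) = Mul(200, W))
Add(Function('Z')(-206), -40789) = Add(Mul(200, -206), -40789) = Add(-41200, -40789) = -81989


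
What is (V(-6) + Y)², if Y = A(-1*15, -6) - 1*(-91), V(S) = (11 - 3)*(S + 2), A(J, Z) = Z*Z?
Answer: 9025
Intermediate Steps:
A(J, Z) = Z²
V(S) = 16 + 8*S (V(S) = 8*(2 + S) = 16 + 8*S)
Y = 127 (Y = (-6)² - 1*(-91) = 36 + 91 = 127)
(V(-6) + Y)² = ((16 + 8*(-6)) + 127)² = ((16 - 48) + 127)² = (-32 + 127)² = 95² = 9025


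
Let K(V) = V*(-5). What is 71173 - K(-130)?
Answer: 70523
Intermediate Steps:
K(V) = -5*V
71173 - K(-130) = 71173 - (-5)*(-130) = 71173 - 1*650 = 71173 - 650 = 70523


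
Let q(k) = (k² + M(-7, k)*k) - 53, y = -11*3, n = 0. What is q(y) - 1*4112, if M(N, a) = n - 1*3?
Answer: -2977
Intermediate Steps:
M(N, a) = -3 (M(N, a) = 0 - 1*3 = 0 - 3 = -3)
y = -33
q(k) = -53 + k² - 3*k (q(k) = (k² - 3*k) - 53 = -53 + k² - 3*k)
q(y) - 1*4112 = (-53 + (-33)² - 3*(-33)) - 1*4112 = (-53 + 1089 + 99) - 4112 = 1135 - 4112 = -2977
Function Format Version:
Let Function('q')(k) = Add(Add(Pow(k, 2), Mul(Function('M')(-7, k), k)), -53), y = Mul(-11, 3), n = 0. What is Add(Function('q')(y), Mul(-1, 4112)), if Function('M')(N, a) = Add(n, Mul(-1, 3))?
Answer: -2977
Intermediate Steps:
Function('M')(N, a) = -3 (Function('M')(N, a) = Add(0, Mul(-1, 3)) = Add(0, -3) = -3)
y = -33
Function('q')(k) = Add(-53, Pow(k, 2), Mul(-3, k)) (Function('q')(k) = Add(Add(Pow(k, 2), Mul(-3, k)), -53) = Add(-53, Pow(k, 2), Mul(-3, k)))
Add(Function('q')(y), Mul(-1, 4112)) = Add(Add(-53, Pow(-33, 2), Mul(-3, -33)), Mul(-1, 4112)) = Add(Add(-53, 1089, 99), -4112) = Add(1135, -4112) = -2977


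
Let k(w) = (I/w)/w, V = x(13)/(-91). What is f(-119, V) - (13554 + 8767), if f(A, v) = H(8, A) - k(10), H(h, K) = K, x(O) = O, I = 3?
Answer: -2244003/100 ≈ -22440.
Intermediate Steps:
V = -⅐ (V = 13/(-91) = 13*(-1/91) = -⅐ ≈ -0.14286)
k(w) = 3/w² (k(w) = (3/w)/w = 3/w²)
f(A, v) = -3/100 + A (f(A, v) = A - 3/10² = A - 3/100 = -3/100 + A)
f(-119, V) - (13554 + 8767) = (-3/100 - 119) - (13554 + 8767) = -11903/100 - 1*22321 = -11903/100 - 22321 = -2244003/100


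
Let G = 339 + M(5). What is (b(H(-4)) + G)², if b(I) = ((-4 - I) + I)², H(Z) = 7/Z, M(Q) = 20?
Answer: 140625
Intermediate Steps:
b(I) = 16 (b(I) = (-4)² = 16)
G = 359 (G = 339 + 20 = 359)
(b(H(-4)) + G)² = (16 + 359)² = 375² = 140625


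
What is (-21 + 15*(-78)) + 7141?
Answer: 5950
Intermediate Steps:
(-21 + 15*(-78)) + 7141 = (-21 - 1170) + 7141 = -1191 + 7141 = 5950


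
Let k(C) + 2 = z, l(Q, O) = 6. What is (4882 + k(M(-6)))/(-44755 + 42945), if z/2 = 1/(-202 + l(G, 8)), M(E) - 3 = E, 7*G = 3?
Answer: -478239/177380 ≈ -2.6961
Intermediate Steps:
G = 3/7 (G = (⅐)*3 = 3/7 ≈ 0.42857)
M(E) = 3 + E
z = -1/98 (z = 2/(-202 + 6) = 2/(-196) = 2*(-1/196) = -1/98 ≈ -0.010204)
k(C) = -197/98 (k(C) = -2 - 1/98 = -197/98)
(4882 + k(M(-6)))/(-44755 + 42945) = (4882 - 197/98)/(-44755 + 42945) = (478239/98)/(-1810) = (478239/98)*(-1/1810) = -478239/177380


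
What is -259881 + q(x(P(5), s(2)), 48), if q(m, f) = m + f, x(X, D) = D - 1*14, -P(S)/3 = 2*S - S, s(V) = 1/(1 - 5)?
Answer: -1039389/4 ≈ -2.5985e+5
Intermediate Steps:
s(V) = -¼ (s(V) = 1/(-4) = -¼)
P(S) = -3*S (P(S) = -3*(2*S - S) = -3*S)
x(X, D) = -14 + D (x(X, D) = D - 14 = -14 + D)
q(m, f) = f + m
-259881 + q(x(P(5), s(2)), 48) = -259881 + (48 + (-14 - ¼)) = -259881 + (48 - 57/4) = -259881 + 135/4 = -1039389/4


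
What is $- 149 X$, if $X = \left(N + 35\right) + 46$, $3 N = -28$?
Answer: $- \frac{32035}{3} \approx -10678.0$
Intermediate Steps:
$N = - \frac{28}{3}$ ($N = \frac{1}{3} \left(-28\right) = - \frac{28}{3} \approx -9.3333$)
$X = \frac{215}{3}$ ($X = \left(- \frac{28}{3} + 35\right) + 46 = \frac{77}{3} + 46 = \frac{215}{3} \approx 71.667$)
$- 149 X = \left(-149\right) \frac{215}{3} = - \frac{32035}{3}$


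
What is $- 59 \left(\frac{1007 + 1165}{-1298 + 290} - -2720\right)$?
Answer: $- \frac{13469641}{84} \approx -1.6035 \cdot 10^{5}$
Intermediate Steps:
$- 59 \left(\frac{1007 + 1165}{-1298 + 290} - -2720\right) = - 59 \left(\frac{2172}{-1008} + 2720\right) = - 59 \left(2172 \left(- \frac{1}{1008}\right) + 2720\right) = - 59 \left(- \frac{181}{84} + 2720\right) = \left(-59\right) \frac{228299}{84} = - \frac{13469641}{84}$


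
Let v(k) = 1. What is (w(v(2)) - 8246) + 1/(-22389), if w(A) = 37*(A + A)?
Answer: -182962909/22389 ≈ -8172.0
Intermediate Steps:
w(A) = 74*A (w(A) = 37*(2*A) = 74*A)
(w(v(2)) - 8246) + 1/(-22389) = (74*1 - 8246) + 1/(-22389) = (74 - 8246) - 1/22389 = -8172 - 1/22389 = -182962909/22389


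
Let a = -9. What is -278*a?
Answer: 2502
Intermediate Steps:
-278*a = -278*(-9) = 2502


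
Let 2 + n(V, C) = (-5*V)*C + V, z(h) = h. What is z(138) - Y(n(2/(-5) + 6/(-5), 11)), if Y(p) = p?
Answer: 268/5 ≈ 53.600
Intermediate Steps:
n(V, C) = -2 + V - 5*C*V (n(V, C) = -2 + ((-5*V)*C + V) = -2 + (-5*C*V + V) = -2 + (V - 5*C*V) = -2 + V - 5*C*V)
z(138) - Y(n(2/(-5) + 6/(-5), 11)) = 138 - (-2 + (2/(-5) + 6/(-5)) - 5*11*(2/(-5) + 6/(-5))) = 138 - (-2 + (2*(-1/5) + 6*(-1/5)) - 5*11*(2*(-1/5) + 6*(-1/5))) = 138 - (-2 + (-2/5 - 6/5) - 5*11*(-2/5 - 6/5)) = 138 - (-2 - 8/5 - 5*11*(-8/5)) = 138 - (-2 - 8/5 + 88) = 138 - 1*422/5 = 138 - 422/5 = 268/5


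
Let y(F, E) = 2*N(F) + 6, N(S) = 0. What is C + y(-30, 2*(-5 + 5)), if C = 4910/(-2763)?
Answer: 11668/2763 ≈ 4.2229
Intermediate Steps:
y(F, E) = 6 (y(F, E) = 2*0 + 6 = 0 + 6 = 6)
C = -4910/2763 (C = 4910*(-1/2763) = -4910/2763 ≈ -1.7771)
C + y(-30, 2*(-5 + 5)) = -4910/2763 + 6 = 11668/2763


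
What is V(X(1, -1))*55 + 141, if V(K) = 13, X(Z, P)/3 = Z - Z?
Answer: 856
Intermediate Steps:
X(Z, P) = 0 (X(Z, P) = 3*(Z - Z) = 3*0 = 0)
V(X(1, -1))*55 + 141 = 13*55 + 141 = 715 + 141 = 856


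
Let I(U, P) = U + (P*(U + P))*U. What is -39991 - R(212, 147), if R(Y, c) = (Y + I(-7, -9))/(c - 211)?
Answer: -2560227/64 ≈ -40004.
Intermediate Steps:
I(U, P) = U + P*U*(P + U) (I(U, P) = U + (P*(P + U))*U = U + P*U*(P + U))
R(Y, c) = (-1015 + Y)/(-211 + c) (R(Y, c) = (Y - 7*(1 + (-9)**2 - 9*(-7)))/(c - 211) = (Y - 7*(1 + 81 + 63))/(-211 + c) = (Y - 7*145)/(-211 + c) = (Y - 1015)/(-211 + c) = (-1015 + Y)/(-211 + c))
-39991 - R(212, 147) = -39991 - (-1015 + 212)/(-211 + 147) = -39991 - (-803)/(-64) = -39991 - (-1)*(-803)/64 = -39991 - 1*803/64 = -39991 - 803/64 = -2560227/64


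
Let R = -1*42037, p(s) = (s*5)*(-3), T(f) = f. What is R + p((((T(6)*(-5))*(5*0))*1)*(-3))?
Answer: -42037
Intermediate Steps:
p(s) = -15*s (p(s) = (5*s)*(-3) = -15*s)
R = -42037
R + p((((T(6)*(-5))*(5*0))*1)*(-3)) = -42037 - 15*((6*(-5))*(5*0))*1*(-3) = -42037 - 15*-30*0*1*(-3) = -42037 - 15*0*1*(-3) = -42037 - 0*(-3) = -42037 - 15*0 = -42037 + 0 = -42037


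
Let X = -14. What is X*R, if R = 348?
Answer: -4872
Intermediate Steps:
X*R = -14*348 = -4872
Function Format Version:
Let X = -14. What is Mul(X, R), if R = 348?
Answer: -4872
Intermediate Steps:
Mul(X, R) = Mul(-14, 348) = -4872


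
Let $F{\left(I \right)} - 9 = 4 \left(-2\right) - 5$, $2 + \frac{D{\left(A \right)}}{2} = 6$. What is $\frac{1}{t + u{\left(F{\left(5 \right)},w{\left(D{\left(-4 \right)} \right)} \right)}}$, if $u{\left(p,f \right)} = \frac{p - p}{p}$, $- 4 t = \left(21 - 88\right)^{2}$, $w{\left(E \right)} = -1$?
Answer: $- \frac{4}{4489} \approx -0.00089107$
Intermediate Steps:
$D{\left(A \right)} = 8$ ($D{\left(A \right)} = -4 + 2 \cdot 6 = -4 + 12 = 8$)
$F{\left(I \right)} = -4$ ($F{\left(I \right)} = 9 + \left(4 \left(-2\right) - 5\right) = 9 - 13 = -4$)
$t = - \frac{4489}{4}$ ($t = - \frac{\left(21 - 88\right)^{2}}{4} = - \frac{\left(-67\right)^{2}}{4} = \left(- \frac{1}{4}\right) 4489 = - \frac{4489}{4} \approx -1122.3$)
$u{\left(p,f \right)} = 0$ ($u{\left(p,f \right)} = \frac{0}{p} = 0$)
$\frac{1}{t + u{\left(F{\left(5 \right)},w{\left(D{\left(-4 \right)} \right)} \right)}} = \frac{1}{- \frac{4489}{4} + 0} = \frac{1}{- \frac{4489}{4}} = - \frac{4}{4489}$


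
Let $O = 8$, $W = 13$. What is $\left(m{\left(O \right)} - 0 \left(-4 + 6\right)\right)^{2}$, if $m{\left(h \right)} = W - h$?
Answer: $25$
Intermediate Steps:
$m{\left(h \right)} = 13 - h$
$\left(m{\left(O \right)} - 0 \left(-4 + 6\right)\right)^{2} = \left(\left(13 - 8\right) - 0 \left(-4 + 6\right)\right)^{2} = \left(\left(13 - 8\right) - 0 \cdot 2\right)^{2} = \left(5 - 0\right)^{2} = \left(5 + 0\right)^{2} = 5^{2} = 25$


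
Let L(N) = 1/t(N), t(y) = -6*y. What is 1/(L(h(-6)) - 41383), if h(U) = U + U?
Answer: -72/2979575 ≈ -2.4165e-5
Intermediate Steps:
h(U) = 2*U
L(N) = -1/(6*N) (L(N) = 1/(-6*N) = -1/(6*N))
1/(L(h(-6)) - 41383) = 1/(-1/(6*(2*(-6))) - 41383) = 1/(-⅙/(-12) - 41383) = 1/(-⅙*(-1/12) - 41383) = 1/(1/72 - 41383) = 1/(-2979575/72) = -72/2979575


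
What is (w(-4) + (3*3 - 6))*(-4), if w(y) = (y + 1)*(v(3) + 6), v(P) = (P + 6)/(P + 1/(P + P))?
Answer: 1788/19 ≈ 94.105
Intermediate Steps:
v(P) = (6 + P)/(P + 1/(2*P))
w(y) = 168/19 + 168*y/19 (w(y) = (y + 1)*(2*3*(6 + 3)/(1 + 2*3²) + 6) = (1 + y)*(2*3*9/(1 + 2*9) + 6) = (1 + y)*(2*3*9/(1 + 18) + 6) = (1 + y)*(2*3*9/19 + 6) = (1 + y)*(2*3*(1/19)*9 + 6) = (1 + y)*(54/19 + 6) = (1 + y)*(168/19) = 168/19 + 168*y/19)
(w(-4) + (3*3 - 6))*(-4) = ((168/19 + (168/19)*(-4)) + (3*3 - 6))*(-4) = ((168/19 - 672/19) + (9 - 6))*(-4) = (-504/19 + 3)*(-4) = -447/19*(-4) = 1788/19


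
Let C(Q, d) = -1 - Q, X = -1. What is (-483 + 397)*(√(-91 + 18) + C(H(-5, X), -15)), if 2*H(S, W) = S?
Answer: -129 - 86*I*√73 ≈ -129.0 - 734.78*I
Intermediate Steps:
H(S, W) = S/2
(-483 + 397)*(√(-91 + 18) + C(H(-5, X), -15)) = (-483 + 397)*(√(-91 + 18) + (-1 - (-5)/2)) = -86*(√(-73) + (-1 - 1*(-5/2))) = -86*(I*√73 + (-1 + 5/2)) = -86*(I*√73 + 3/2) = -86*(3/2 + I*√73) = -129 - 86*I*√73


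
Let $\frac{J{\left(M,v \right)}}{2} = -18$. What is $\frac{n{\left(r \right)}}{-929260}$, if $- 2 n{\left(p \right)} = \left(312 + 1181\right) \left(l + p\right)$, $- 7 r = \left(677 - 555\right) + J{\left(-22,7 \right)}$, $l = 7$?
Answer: $- \frac{55241}{13009640} \approx -0.0042462$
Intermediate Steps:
$J{\left(M,v \right)} = -36$ ($J{\left(M,v \right)} = 2 \left(-18\right) = -36$)
$r = - \frac{86}{7}$ ($r = - \frac{\left(677 - 555\right) - 36}{7} = - \frac{122 - 36}{7} = \left(- \frac{1}{7}\right) 86 = - \frac{86}{7} \approx -12.286$)
$n{\left(p \right)} = - \frac{10451}{2} - \frac{1493 p}{2}$ ($n{\left(p \right)} = - \frac{\left(312 + 1181\right) \left(7 + p\right)}{2} = - \frac{1493 \left(7 + p\right)}{2} = - \frac{10451 + 1493 p}{2} = - \frac{10451}{2} - \frac{1493 p}{2}$)
$\frac{n{\left(r \right)}}{-929260} = \frac{- \frac{10451}{2} - - \frac{64199}{7}}{-929260} = \left(- \frac{10451}{2} + \frac{64199}{7}\right) \left(- \frac{1}{929260}\right) = \frac{55241}{14} \left(- \frac{1}{929260}\right) = - \frac{55241}{13009640}$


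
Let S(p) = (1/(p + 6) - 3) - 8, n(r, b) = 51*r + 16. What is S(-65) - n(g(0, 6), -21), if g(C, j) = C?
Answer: -1594/59 ≈ -27.017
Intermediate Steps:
n(r, b) = 16 + 51*r
S(p) = -11 + 1/(6 + p) (S(p) = (1/(6 + p) - 3) - 8 = (-3 + 1/(6 + p)) - 8 = -11 + 1/(6 + p))
S(-65) - n(g(0, 6), -21) = (-65 - 11*(-65))/(6 - 65) - (16 + 51*0) = (-65 + 715)/(-59) - (16 + 0) = -1/59*650 - 1*16 = -650/59 - 16 = -1594/59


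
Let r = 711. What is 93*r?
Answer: 66123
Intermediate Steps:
93*r = 93*711 = 66123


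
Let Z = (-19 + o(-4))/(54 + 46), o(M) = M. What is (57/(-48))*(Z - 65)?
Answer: 123937/1600 ≈ 77.461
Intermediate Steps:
Z = -23/100 (Z = (-19 - 4)/(54 + 46) = -23/100 ≈ -0.23000)
(57/(-48))*(Z - 65) = (57/(-48))*(-23/100 - 65) = (57*(-1/48))*(-6523/100) = -19/16*(-6523/100) = 123937/1600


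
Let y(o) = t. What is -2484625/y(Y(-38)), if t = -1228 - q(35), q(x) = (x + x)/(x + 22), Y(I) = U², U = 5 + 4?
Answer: 141623625/70066 ≈ 2021.3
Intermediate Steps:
U = 9
Y(I) = 81 (Y(I) = 9² = 81)
q(x) = 2*x/(22 + x) (q(x) = (2*x)/(22 + x) = 2*x/(22 + x))
t = -70066/57 (t = -1228 - 2*35/(22 + 35) = -1228 - 2*35/57 = -1228 - 1*70/57 = -1228 - 70/57 = -70066/57 ≈ -1229.2)
y(o) = -70066/57
-2484625/y(Y(-38)) = -2484625/(-70066/57) = -2484625*(-57/70066) = 141623625/70066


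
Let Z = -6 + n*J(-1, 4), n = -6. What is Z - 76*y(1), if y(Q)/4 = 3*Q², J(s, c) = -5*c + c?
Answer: -822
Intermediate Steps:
J(s, c) = -4*c
y(Q) = 12*Q² (y(Q) = 4*(3*Q²) = 12*Q²)
Z = 90 (Z = -6 - (-24)*4 = -6 - 6*(-16) = -6 + 96 = 90)
Z - 76*y(1) = 90 - 912*1² = 90 - 912 = -822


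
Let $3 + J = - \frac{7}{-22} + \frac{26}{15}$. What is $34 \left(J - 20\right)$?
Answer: $- \frac{117521}{165} \approx -712.25$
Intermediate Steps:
$J = - \frac{313}{330}$ ($J = -3 + \left(- \frac{7}{-22} + \frac{26}{15}\right) = -3 + \left(\left(-7\right) \left(- \frac{1}{22}\right) + 26 \cdot \frac{1}{15}\right) = -3 + \left(\frac{7}{22} + \frac{26}{15}\right) = -3 + \frac{677}{330} = - \frac{313}{330} \approx -0.94848$)
$34 \left(J - 20\right) = 34 \left(- \frac{313}{330} - 20\right) = 34 \left(- \frac{6913}{330}\right) = - \frac{117521}{165}$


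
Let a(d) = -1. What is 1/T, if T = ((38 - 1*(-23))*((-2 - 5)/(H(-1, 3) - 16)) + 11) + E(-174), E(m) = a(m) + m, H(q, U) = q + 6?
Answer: -11/1377 ≈ -0.0079884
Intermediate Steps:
H(q, U) = 6 + q
E(m) = -1 + m
T = -1377/11 (T = ((38 - 1*(-23))*((-2 - 5)/((6 - 1) - 16)) + 11) + (-1 - 174) = ((38 + 23)*(-7/(5 - 16)) + 11) - 175 = (61*(-7/(-11)) + 11) - 175 = (61*(-7*(-1/11)) + 11) - 175 = (61*(7/11) + 11) - 175 = (427/11 + 11) - 175 = 548/11 - 175 = -1377/11 ≈ -125.18)
1/T = 1/(-1377/11) = -11/1377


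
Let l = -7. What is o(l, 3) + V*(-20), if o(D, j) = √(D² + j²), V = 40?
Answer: -800 + √58 ≈ -792.38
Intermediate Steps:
o(l, 3) + V*(-20) = √((-7)² + 3²) + 40*(-20) = √(49 + 9) - 800 = √58 - 800 = -800 + √58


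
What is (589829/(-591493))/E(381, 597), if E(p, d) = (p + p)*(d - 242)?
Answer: -589829/160004771430 ≈ -3.6863e-6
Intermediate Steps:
E(p, d) = 2*p*(-242 + d) (E(p, d) = (2*p)*(-242 + d) = 2*p*(-242 + d))
(589829/(-591493))/E(381, 597) = (589829/(-591493))/((2*381*(-242 + 597))) = (589829*(-1/591493))/((2*381*355)) = -589829/591493/270510 = -589829/591493*1/270510 = -589829/160004771430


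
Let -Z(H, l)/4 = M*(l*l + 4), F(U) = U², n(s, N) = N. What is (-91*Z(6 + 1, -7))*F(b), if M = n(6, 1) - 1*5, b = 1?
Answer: -77168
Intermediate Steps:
M = -4 (M = 1 - 1*5 = 1 - 5 = -4)
Z(H, l) = 64 + 16*l² (Z(H, l) = -(-16)*(l*l + 4) = -(-16)*(l² + 4) = -(-16)*(4 + l²) = -4*(-16 - 4*l²) = 64 + 16*l²)
(-91*Z(6 + 1, -7))*F(b) = -91*(64 + 16*(-7)²)*1² = -91*(64 + 16*49)*1 = -91*(64 + 784)*1 = -91*848*1 = -77168*1 = -77168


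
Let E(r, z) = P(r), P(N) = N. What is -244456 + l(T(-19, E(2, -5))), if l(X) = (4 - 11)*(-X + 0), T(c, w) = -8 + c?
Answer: -244645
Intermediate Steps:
E(r, z) = r
l(X) = 7*X (l(X) = -(-7)*X = 7*X)
-244456 + l(T(-19, E(2, -5))) = -244456 + 7*(-8 - 19) = -244456 + 7*(-27) = -244456 - 189 = -244645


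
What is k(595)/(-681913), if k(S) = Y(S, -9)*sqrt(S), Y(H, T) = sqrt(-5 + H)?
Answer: -5*sqrt(14042)/681913 ≈ -0.00086887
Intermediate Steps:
k(S) = sqrt(S)*sqrt(-5 + S) (k(S) = sqrt(-5 + S)*sqrt(S) = sqrt(S)*sqrt(-5 + S))
k(595)/(-681913) = (sqrt(595)*sqrt(-5 + 595))/(-681913) = (sqrt(595)*sqrt(590))*(-1/681913) = (5*sqrt(14042))*(-1/681913) = -5*sqrt(14042)/681913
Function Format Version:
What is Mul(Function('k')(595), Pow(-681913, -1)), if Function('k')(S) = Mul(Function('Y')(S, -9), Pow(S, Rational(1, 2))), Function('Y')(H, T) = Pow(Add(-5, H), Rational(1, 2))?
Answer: Mul(Rational(-5, 681913), Pow(14042, Rational(1, 2))) ≈ -0.00086887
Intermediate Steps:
Function('k')(S) = Mul(Pow(S, Rational(1, 2)), Pow(Add(-5, S), Rational(1, 2))) (Function('k')(S) = Mul(Pow(Add(-5, S), Rational(1, 2)), Pow(S, Rational(1, 2))) = Mul(Pow(S, Rational(1, 2)), Pow(Add(-5, S), Rational(1, 2))))
Mul(Function('k')(595), Pow(-681913, -1)) = Mul(Mul(Pow(595, Rational(1, 2)), Pow(Add(-5, 595), Rational(1, 2))), Pow(-681913, -1)) = Mul(Mul(Pow(595, Rational(1, 2)), Pow(590, Rational(1, 2))), Rational(-1, 681913)) = Mul(Mul(5, Pow(14042, Rational(1, 2))), Rational(-1, 681913)) = Mul(Rational(-5, 681913), Pow(14042, Rational(1, 2)))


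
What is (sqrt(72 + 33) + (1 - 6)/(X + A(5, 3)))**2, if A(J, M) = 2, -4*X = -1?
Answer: 8905/81 - 40*sqrt(105)/9 ≈ 64.396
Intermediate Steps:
X = 1/4 (X = -1/4*(-1) = 1/4 ≈ 0.25000)
(sqrt(72 + 33) + (1 - 6)/(X + A(5, 3)))**2 = (sqrt(72 + 33) + (1 - 6)/(1/4 + 2))**2 = (sqrt(105) - 5/(9/4))**2 = (sqrt(105) + (4/9)*(-5))**2 = (sqrt(105) - 20/9)**2 = (-20/9 + sqrt(105))**2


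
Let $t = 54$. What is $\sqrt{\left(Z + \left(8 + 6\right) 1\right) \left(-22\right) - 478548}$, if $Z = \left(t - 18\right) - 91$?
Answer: $i \sqrt{477646} \approx 691.12 i$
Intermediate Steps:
$Z = -55$ ($Z = \left(54 - 18\right) - 91 = 36 - 91 = -55$)
$\sqrt{\left(Z + \left(8 + 6\right) 1\right) \left(-22\right) - 478548} = \sqrt{\left(-55 + \left(8 + 6\right) 1\right) \left(-22\right) - 478548} = \sqrt{\left(-55 + 14 \cdot 1\right) \left(-22\right) - 478548} = \sqrt{\left(-55 + 14\right) \left(-22\right) - 478548} = \sqrt{\left(-41\right) \left(-22\right) - 478548} = \sqrt{902 - 478548} = \sqrt{-477646} = i \sqrt{477646}$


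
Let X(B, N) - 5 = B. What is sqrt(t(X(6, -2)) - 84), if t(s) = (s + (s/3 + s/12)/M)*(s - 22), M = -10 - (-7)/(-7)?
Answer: I*sqrt(7215)/6 ≈ 14.157*I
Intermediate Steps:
X(B, N) = 5 + B
M = -11 (M = -10 - (-7)*(-1)/7 = -10 - 1*1 = -10 - 1 = -11)
t(s) = 127*s*(-22 + s)/132 (t(s) = (s + (s/3 + s/12)/(-11))*(s - 22) = (s + (s*(1/3) + s*(1/12))*(-1/11))*(-22 + s) = (s + (s/3 + s/12)*(-1/11))*(-22 + s) = (s + (5*s/12)*(-1/11))*(-22 + s) = (s - 5*s/132)*(-22 + s) = (127*s/132)*(-22 + s) = 127*s*(-22 + s)/132)
sqrt(t(X(6, -2)) - 84) = sqrt(127*(5 + 6)*(-22 + (5 + 6))/132 - 84) = sqrt((127/132)*11*(-22 + 11) - 84) = sqrt((127/132)*11*(-11) - 84) = sqrt(-1397/12 - 84) = sqrt(-2405/12) = I*sqrt(7215)/6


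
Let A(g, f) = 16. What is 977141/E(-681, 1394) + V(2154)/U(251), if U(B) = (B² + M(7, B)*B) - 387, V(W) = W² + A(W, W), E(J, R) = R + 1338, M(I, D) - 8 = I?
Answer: 77537390263/181347428 ≈ 427.56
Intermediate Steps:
M(I, D) = 8 + I
E(J, R) = 1338 + R
V(W) = 16 + W² (V(W) = W² + 16 = 16 + W²)
U(B) = -387 + B² + 15*B (U(B) = (B² + (8 + 7)*B) - 387 = (B² + 15*B) - 387 = -387 + B² + 15*B)
977141/E(-681, 1394) + V(2154)/U(251) = 977141/(1338 + 1394) + (16 + 2154²)/(-387 + 251² + 15*251) = 977141/2732 + (16 + 4639716)/(-387 + 63001 + 3765) = 977141*(1/2732) + 4639732/66379 = 977141/2732 + 4639732*(1/66379) = 977141/2732 + 4639732/66379 = 77537390263/181347428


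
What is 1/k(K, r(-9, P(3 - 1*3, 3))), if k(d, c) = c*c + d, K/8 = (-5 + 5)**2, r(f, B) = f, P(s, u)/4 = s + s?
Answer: 1/81 ≈ 0.012346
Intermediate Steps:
P(s, u) = 8*s (P(s, u) = 4*(s + s) = 4*(2*s) = 8*s)
K = 0 (K = 8*(-5 + 5)**2 = 8*0**2 = 8*0 = 0)
k(d, c) = d + c**2 (k(d, c) = c**2 + d = d + c**2)
1/k(K, r(-9, P(3 - 1*3, 3))) = 1/(0 + (-9)**2) = 1/(0 + 81) = 1/81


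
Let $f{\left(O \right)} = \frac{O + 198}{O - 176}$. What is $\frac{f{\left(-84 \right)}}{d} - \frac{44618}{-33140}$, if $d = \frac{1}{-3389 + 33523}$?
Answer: $- \frac{218910473}{16570} \approx -13211.0$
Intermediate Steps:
$d = \frac{1}{30134} \approx 3.3185 \cdot 10^{-5}$
$f{\left(O \right)} = \frac{198 + O}{-176 + O}$
$\frac{f{\left(-84 \right)}}{d} - \frac{44618}{-33140} = \frac{198 - 84}{-176 - 84} \frac{1}{\frac{1}{30134}} - \frac{44618}{-33140} = \frac{1}{-260} \cdot 114 \cdot 30134 - - \frac{22309}{16570} = \left(- \frac{1}{260}\right) 114 \cdot 30134 + \frac{22309}{16570} = \left(- \frac{57}{130}\right) 30134 + \frac{22309}{16570} = - \frac{66063}{5} + \frac{22309}{16570} = - \frac{218910473}{16570}$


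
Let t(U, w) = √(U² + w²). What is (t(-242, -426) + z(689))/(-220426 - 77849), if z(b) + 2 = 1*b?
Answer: -229/99425 - 2*√60010/298275 ≈ -0.0039458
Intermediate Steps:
z(b) = -2 + b (z(b) = -2 + 1*b = -2 + b)
(t(-242, -426) + z(689))/(-220426 - 77849) = (√((-242)² + (-426)²) + (-2 + 689))/(-220426 - 77849) = (√(58564 + 181476) + 687)/(-298275) = (√240040 + 687)*(-1/298275) = (2*√60010 + 687)*(-1/298275) = (687 + 2*√60010)*(-1/298275) = -229/99425 - 2*√60010/298275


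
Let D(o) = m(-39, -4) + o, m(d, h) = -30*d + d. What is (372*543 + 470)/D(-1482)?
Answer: -202466/351 ≈ -576.83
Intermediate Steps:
m(d, h) = -29*d
D(o) = 1131 + o (D(o) = -29*(-39) + o = 1131 + o)
(372*543 + 470)/D(-1482) = (372*543 + 470)/(1131 - 1482) = (201996 + 470)/(-351) = 202466*(-1/351) = -202466/351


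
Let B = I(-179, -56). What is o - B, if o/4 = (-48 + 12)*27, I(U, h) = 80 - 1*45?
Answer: -3923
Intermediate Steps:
I(U, h) = 35 (I(U, h) = 80 - 45 = 35)
B = 35
o = -3888 (o = 4*((-48 + 12)*27) = 4*(-36*27) = 4*(-972) = -3888)
o - B = -3888 - 1*35 = -3888 - 35 = -3923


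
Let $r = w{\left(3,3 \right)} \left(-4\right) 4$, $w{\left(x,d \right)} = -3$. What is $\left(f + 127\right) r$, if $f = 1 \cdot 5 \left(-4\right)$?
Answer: $5136$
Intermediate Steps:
$f = -20$ ($f = 5 \left(-4\right) = -20$)
$r = 48$ ($r = \left(-3\right) \left(-4\right) 4 = 12 \cdot 4 = 48$)
$\left(f + 127\right) r = \left(-20 + 127\right) 48 = 107 \cdot 48 = 5136$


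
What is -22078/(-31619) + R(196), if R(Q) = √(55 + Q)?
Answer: 3154/4517 + √251 ≈ 16.541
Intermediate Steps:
-22078/(-31619) + R(196) = -22078/(-31619) + √(55 + 196) = -22078*(-1/31619) + √251 = 3154/4517 + √251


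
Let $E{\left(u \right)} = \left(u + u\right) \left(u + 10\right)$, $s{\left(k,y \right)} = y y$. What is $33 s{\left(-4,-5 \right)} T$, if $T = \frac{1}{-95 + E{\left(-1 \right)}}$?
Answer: $- \frac{825}{113} \approx -7.3009$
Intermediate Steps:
$s{\left(k,y \right)} = y^{2}$
$E{\left(u \right)} = 2 u \left(10 + u\right)$
$T = - \frac{1}{113}$ ($T = \frac{1}{-95 + 2 \left(-1\right) \left(10 - 1\right)} = \frac{1}{-95 + 2 \left(-1\right) 9} = \frac{1}{-95 - 18} = \frac{1}{-113} = - \frac{1}{113} \approx -0.0088496$)
$33 s{\left(-4,-5 \right)} T = 33 \left(-5\right)^{2} \left(- \frac{1}{113}\right) = 33 \cdot 25 \left(- \frac{1}{113}\right) = 825 \left(- \frac{1}{113}\right) = - \frac{825}{113}$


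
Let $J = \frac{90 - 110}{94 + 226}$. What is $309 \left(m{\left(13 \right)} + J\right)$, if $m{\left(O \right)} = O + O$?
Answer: $\frac{128235}{16} \approx 8014.7$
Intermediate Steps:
$m{\left(O \right)} = 2 O$
$J = - \frac{1}{16}$ ($J = - \frac{20}{320} = \left(-20\right) \frac{1}{320} = - \frac{1}{16} \approx -0.0625$)
$309 \left(m{\left(13 \right)} + J\right) = 309 \left(2 \cdot 13 - \frac{1}{16}\right) = 309 \left(26 - \frac{1}{16}\right) = 309 \cdot \frac{415}{16} = \frac{128235}{16}$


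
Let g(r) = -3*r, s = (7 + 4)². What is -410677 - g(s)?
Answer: -410314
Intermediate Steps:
s = 121 (s = 11² = 121)
-410677 - g(s) = -410677 - (-3)*121 = -410677 - 1*(-363) = -410677 + 363 = -410314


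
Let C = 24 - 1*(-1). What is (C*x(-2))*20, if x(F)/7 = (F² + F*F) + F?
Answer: 21000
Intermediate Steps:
C = 25 (C = 24 + 1 = 25)
x(F) = 7*F + 14*F² (x(F) = 7*((F² + F*F) + F) = 7*((F² + F²) + F) = 7*(2*F² + F) = 7*(F + 2*F²) = 7*F + 14*F²)
(C*x(-2))*20 = (25*(7*(-2)*(1 + 2*(-2))))*20 = (25*(7*(-2)*(1 - 4)))*20 = (25*(7*(-2)*(-3)))*20 = (25*42)*20 = 1050*20 = 21000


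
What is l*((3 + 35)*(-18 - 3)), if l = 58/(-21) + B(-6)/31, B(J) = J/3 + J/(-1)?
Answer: 65132/31 ≈ 2101.0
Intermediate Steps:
B(J) = -2*J/3 (B(J) = J*(⅓) + J*(-1) = J/3 - J = -2*J/3)
l = -1714/651 (l = 58/(-21) - ⅔*(-6)/31 = 58*(-1/21) + 4*(1/31) = -58/21 + 4/31 = -1714/651 ≈ -2.6329)
l*((3 + 35)*(-18 - 3)) = -1714*(3 + 35)*(-18 - 3)/651 = -65132*(-21)/651 = -1714/651*(-798) = 65132/31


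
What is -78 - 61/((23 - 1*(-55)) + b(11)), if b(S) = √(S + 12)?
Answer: -477516/6061 + 61*√23/6061 ≈ -78.737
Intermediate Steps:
b(S) = √(12 + S)
-78 - 61/((23 - 1*(-55)) + b(11)) = -78 - 61/((23 - 1*(-55)) + √(12 + 11)) = -78 - 61/((23 + 55) + √23) = -78 - 61/(78 + √23)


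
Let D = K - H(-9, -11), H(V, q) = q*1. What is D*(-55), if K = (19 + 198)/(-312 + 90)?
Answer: -122375/222 ≈ -551.24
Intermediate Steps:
H(V, q) = q
K = -217/222 (K = 217/(-222) = 217*(-1/222) = -217/222 ≈ -0.97748)
D = 2225/222 (D = -217/222 - 1*(-11) = -217/222 + 11 = 2225/222 ≈ 10.023)
D*(-55) = (2225/222)*(-55) = -122375/222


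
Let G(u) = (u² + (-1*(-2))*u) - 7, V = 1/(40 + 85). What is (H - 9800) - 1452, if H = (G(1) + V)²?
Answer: -175563499/15625 ≈ -11236.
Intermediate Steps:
V = 1/125 ≈ 0.0080000
G(u) = -7 + u² + 2*u (G(u) = (u² + 2*u) - 7 = -7 + u² + 2*u)
H = 249001/15625 (H = ((-7 + 1² + 2*1) + 1/125)² = ((-7 + 1 + 2) + 1/125)² = (-4 + 1/125)² = (-499/125)² = 249001/15625 ≈ 15.936)
(H - 9800) - 1452 = (249001/15625 - 9800) - 1452 = -152875999/15625 - 1452 = -175563499/15625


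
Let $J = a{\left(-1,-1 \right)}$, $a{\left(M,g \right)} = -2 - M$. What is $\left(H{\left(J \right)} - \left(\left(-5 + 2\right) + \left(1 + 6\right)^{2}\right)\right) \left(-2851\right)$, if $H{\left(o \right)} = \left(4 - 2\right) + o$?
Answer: $128295$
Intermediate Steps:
$J = -1$ ($J = -2 - -1 = -2 + 1 = -1$)
$H{\left(o \right)} = 2 + o$
$\left(H{\left(J \right)} - \left(\left(-5 + 2\right) + \left(1 + 6\right)^{2}\right)\right) \left(-2851\right) = \left(\left(2 - 1\right) - \left(\left(-5 + 2\right) + \left(1 + 6\right)^{2}\right)\right) \left(-2851\right) = \left(1 - \left(-3 + 7^{2}\right)\right) \left(-2851\right) = \left(1 - \left(-3 + 49\right)\right) \left(-2851\right) = \left(1 - 46\right) \left(-2851\right) = \left(-45\right) \left(-2851\right) = 128295$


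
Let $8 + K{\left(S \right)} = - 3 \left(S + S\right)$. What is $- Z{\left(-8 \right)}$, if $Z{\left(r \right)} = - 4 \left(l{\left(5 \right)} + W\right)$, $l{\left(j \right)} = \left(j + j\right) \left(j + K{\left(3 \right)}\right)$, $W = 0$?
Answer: $-840$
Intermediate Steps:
$K{\left(S \right)} = -8 - 6 S$ ($K{\left(S \right)} = -8 - 3 \left(S + S\right) = -8 - 3 \cdot 2 S = -8 - 6 S$)
$l{\left(j \right)} = 2 j \left(-26 + j\right)$ ($l{\left(j \right)} = \left(j + j\right) \left(j - 26\right) = 2 j \left(j - 26\right) = 2 j \left(-26 + j\right)$)
$Z{\left(r \right)} = 840$ ($Z{\left(r \right)} = - 4 \left(2 \cdot 5 \left(-26 + 5\right) + 0\right) = - 4 \left(2 \cdot 5 \left(-21\right) + 0\right) = - 4 \left(-210 + 0\right) = \left(-4\right) \left(-210\right) = 840$)
$- Z{\left(-8 \right)} = \left(-1\right) 840 = -840$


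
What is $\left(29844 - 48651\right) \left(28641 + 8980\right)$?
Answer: $-707538147$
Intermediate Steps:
$\left(29844 - 48651\right) \left(28641 + 8980\right) = \left(-18807\right) 37621 = -707538147$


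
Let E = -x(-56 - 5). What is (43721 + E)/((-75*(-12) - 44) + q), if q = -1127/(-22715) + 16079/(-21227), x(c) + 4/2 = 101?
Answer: 1502376904765/29456951816 ≈ 51.002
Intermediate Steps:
x(c) = 99 (x(c) = -2 + 101 = 99)
q = -48758808/68881615 (q = -1127*(-1/22715) + 16079*(-1/21227) = 161/3245 - 16079/21227 = -48758808/68881615 ≈ -0.70786)
E = -99 (E = -1*99 = -99)
(43721 + E)/((-75*(-12) - 44) + q) = (43721 - 99)/((-75*(-12) - 44) - 48758808/68881615) = 43622/((900 - 44) - 48758808/68881615) = 43622/(856 - 48758808/68881615) = 43622/(58913903632/68881615) = 43622*(68881615/58913903632) = 1502376904765/29456951816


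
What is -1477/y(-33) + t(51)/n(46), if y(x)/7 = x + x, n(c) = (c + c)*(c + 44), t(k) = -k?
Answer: 32291/10120 ≈ 3.1908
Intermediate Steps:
n(c) = 2*c*(44 + c) (n(c) = (2*c)*(44 + c) = 2*c*(44 + c))
y(x) = 14*x (y(x) = 7*(x + x) = 7*(2*x) = 14*x)
-1477/y(-33) + t(51)/n(46) = -1477/(14*(-33)) + (-1*51)/((2*46*(44 + 46))) = -1477/(-462) - 51/(2*46*90) = -1477*(-1/462) - 51/8280 = 211/66 - 51*1/8280 = 211/66 - 17/2760 = 32291/10120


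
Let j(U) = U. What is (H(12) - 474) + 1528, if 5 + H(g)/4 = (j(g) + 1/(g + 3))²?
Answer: 363694/225 ≈ 1616.4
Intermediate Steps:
H(g) = -20 + 4*(g + 1/(3 + g))² (H(g) = -20 + 4*(g + 1/(g + 3))² = -20 + 4*(g + 1/(3 + g))²)
(H(12) - 474) + 1528 = ((-20 + 4*(1 + 12² + 3*12)²/(3 + 12)²) - 474) + 1528 = ((-20 + 4*(1 + 144 + 36)²/15²) - 474) + 1528 = ((-20 + 4*(1/225)*181²) - 474) + 1528 = ((-20 + 4*(1/225)*32761) - 474) + 1528 = ((-20 + 131044/225) - 474) + 1528 = (126544/225 - 474) + 1528 = 19894/225 + 1528 = 363694/225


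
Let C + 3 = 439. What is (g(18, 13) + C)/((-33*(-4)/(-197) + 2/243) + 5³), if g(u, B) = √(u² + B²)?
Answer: 20871756/5952193 + 47871*√493/5952193 ≈ 3.6851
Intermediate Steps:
g(u, B) = √(B² + u²)
C = 436 (C = -3 + 439 = 436)
(g(18, 13) + C)/((-33*(-4)/(-197) + 2/243) + 5³) = (√(13² + 18²) + 436)/((-33*(-4)/(-197) + 2/243) + 5³) = (√(169 + 324) + 436)/((132*(-1/197) + 2*(1/243)) + 125) = (√493 + 436)/((-132/197 + 2/243) + 125) = (436 + √493)/(-31682/47871 + 125) = (436 + √493)/(5952193/47871) = (436 + √493)*(47871/5952193) = 20871756/5952193 + 47871*√493/5952193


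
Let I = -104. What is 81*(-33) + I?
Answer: -2777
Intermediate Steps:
81*(-33) + I = 81*(-33) - 104 = -2673 - 104 = -2777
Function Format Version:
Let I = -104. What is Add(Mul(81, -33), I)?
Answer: -2777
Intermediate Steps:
Add(Mul(81, -33), I) = Add(Mul(81, -33), -104) = Add(-2673, -104) = -2777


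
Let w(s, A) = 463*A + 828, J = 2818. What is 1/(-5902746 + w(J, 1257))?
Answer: -1/5319927 ≈ -1.8797e-7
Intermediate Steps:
w(s, A) = 828 + 463*A
1/(-5902746 + w(J, 1257)) = 1/(-5902746 + (828 + 463*1257)) = 1/(-5902746 + (828 + 581991)) = 1/(-5902746 + 582819) = 1/(-5319927) = -1/5319927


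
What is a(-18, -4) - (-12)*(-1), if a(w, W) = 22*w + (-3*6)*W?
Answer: -336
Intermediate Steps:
a(w, W) = -18*W + 22*w (a(w, W) = 22*w - 18*W = -18*W + 22*w)
a(-18, -4) - (-12)*(-1) = (-18*(-4) + 22*(-18)) - (-12)*(-1) = (72 - 396) - 1*12 = -324 - 12 = -336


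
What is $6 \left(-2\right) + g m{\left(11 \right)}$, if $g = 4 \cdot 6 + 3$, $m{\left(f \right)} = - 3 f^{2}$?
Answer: $-9813$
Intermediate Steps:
$g = 27$ ($g = 24 + 3 = 27$)
$6 \left(-2\right) + g m{\left(11 \right)} = 6 \left(-2\right) + 27 \left(- 3 \cdot 11^{2}\right) = -12 + 27 \left(\left(-3\right) 121\right) = -12 + 27 \left(-363\right) = -12 - 9801 = -9813$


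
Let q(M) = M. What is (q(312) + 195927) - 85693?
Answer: 110546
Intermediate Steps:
(q(312) + 195927) - 85693 = (312 + 195927) - 85693 = 196239 - 85693 = 110546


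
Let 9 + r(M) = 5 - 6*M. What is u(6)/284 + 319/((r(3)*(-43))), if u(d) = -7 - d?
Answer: 3559/12212 ≈ 0.29143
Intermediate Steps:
r(M) = -4 - 6*M (r(M) = -9 + (5 - 6*M) = -4 - 6*M)
u(6)/284 + 319/((r(3)*(-43))) = (-7 - 1*6)/284 + 319/(((-4 - 6*3)*(-43))) = (-7 - 6)*(1/284) + 319/(((-4 - 18)*(-43))) = -13*1/284 + 319/((-22*(-43))) = -13/284 + 319/946 = -13/284 + 319*(1/946) = -13/284 + 29/86 = 3559/12212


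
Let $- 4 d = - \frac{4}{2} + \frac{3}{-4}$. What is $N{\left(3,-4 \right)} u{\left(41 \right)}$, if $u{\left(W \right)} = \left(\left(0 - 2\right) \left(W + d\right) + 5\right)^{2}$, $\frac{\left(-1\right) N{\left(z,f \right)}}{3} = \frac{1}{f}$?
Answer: $\frac{1179387}{256} \approx 4607.0$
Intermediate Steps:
$N{\left(z,f \right)} = - \frac{3}{f}$
$d = \frac{11}{16}$ ($d = - \frac{- \frac{4}{2} + \frac{3}{-4}}{4} = - \frac{\left(-4\right) \frac{1}{2} + 3 \left(- \frac{1}{4}\right)}{4} = - \frac{-2 - \frac{3}{4}}{4} = \left(- \frac{1}{4}\right) \left(- \frac{11}{4}\right) = \frac{11}{16} \approx 0.6875$)
$u{\left(W \right)} = \left(\frac{29}{8} - 2 W\right)^{2}$ ($u{\left(W \right)} = \left(\left(0 - 2\right) \left(W + \frac{11}{16}\right) + 5\right)^{2} = \left(- 2 \left(\frac{11}{16} + W\right) + 5\right)^{2} = \left(\left(- \frac{11}{8} - 2 W\right) + 5\right)^{2} = \left(\frac{29}{8} - 2 W\right)^{2}$)
$N{\left(3,-4 \right)} u{\left(41 \right)} = - \frac{3}{-4} \frac{\left(-29 + 16 \cdot 41\right)^{2}}{64} = \left(-3\right) \left(- \frac{1}{4}\right) \frac{\left(-29 + 656\right)^{2}}{64} = \frac{3 \frac{627^{2}}{64}}{4} = \frac{3 \cdot \frac{1}{64} \cdot 393129}{4} = \frac{3}{4} \cdot \frac{393129}{64} = \frac{1179387}{256}$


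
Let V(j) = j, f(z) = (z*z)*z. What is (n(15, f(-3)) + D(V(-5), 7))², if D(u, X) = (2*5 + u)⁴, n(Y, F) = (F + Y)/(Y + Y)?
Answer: 9753129/25 ≈ 3.9013e+5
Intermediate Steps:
f(z) = z³ (f(z) = z²*z = z³)
n(Y, F) = (F + Y)/(2*Y) (n(Y, F) = (F + Y)/((2*Y)) = (F + Y)*(1/(2*Y)) = (F + Y)/(2*Y))
D(u, X) = (10 + u)⁴
(n(15, f(-3)) + D(V(-5), 7))² = ((½)*((-3)³ + 15)/15 + (10 - 5)⁴)² = ((½)*(1/15)*(-27 + 15) + 5⁴)² = ((½)*(1/15)*(-12) + 625)² = (-⅖ + 625)² = (3123/5)² = 9753129/25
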